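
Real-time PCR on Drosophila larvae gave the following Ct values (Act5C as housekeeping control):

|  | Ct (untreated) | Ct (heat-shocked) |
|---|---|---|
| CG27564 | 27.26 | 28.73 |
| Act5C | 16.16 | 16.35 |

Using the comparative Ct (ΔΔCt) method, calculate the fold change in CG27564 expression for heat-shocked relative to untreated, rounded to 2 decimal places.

ΔCt(untreated) = 27.260 − 16.160 = 11.100
ΔCt(heat-shocked) = 28.730 − 16.350 = 12.380
ΔΔCt = 12.380 − 11.100 = 1.280
Fold change = 2^(−1.280) = 0.412

0.41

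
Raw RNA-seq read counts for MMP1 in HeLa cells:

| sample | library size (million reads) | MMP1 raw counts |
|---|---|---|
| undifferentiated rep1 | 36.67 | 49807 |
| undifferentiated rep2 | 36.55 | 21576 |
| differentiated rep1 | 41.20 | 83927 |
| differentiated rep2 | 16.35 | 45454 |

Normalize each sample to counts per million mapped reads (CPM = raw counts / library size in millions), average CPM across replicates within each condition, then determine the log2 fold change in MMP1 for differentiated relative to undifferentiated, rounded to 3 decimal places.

1.306

CPM(undifferentiated rep1) = 49807 / 36.67 = 1358.2493
CPM(undifferentiated rep2) = 21576 / 36.55 = 590.3146
CPM(differentiated rep1) = 83927 / 41.20 = 2037.0631
CPM(differentiated rep2) = 45454 / 16.35 = 2780.0612
mean CPM(undifferentiated) = 974.2819; mean CPM(differentiated) = 2408.5621
Fold change = 2408.5621 / 974.2819 = 2.47214
log2(2.47214) = 1.3058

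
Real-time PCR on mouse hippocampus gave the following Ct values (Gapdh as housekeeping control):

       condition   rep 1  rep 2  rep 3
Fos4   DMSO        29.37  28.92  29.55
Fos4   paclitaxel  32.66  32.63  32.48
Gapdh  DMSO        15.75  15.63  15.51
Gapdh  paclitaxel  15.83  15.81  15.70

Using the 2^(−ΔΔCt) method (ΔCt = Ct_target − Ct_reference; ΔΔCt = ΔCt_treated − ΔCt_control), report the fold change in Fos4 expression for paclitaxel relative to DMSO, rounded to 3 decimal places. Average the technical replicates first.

0.112

Mean Ct: Fos4 DMSO 29.280; Fos4 paclitaxel 32.590; Gapdh DMSO 15.630; Gapdh paclitaxel 15.780
ΔCt(DMSO) = 29.280 − 15.630 = 13.650
ΔCt(paclitaxel) = 32.590 − 15.780 = 16.810
ΔΔCt = 16.810 − 13.650 = 3.160
Fold change = 2^(−3.160) = 0.1119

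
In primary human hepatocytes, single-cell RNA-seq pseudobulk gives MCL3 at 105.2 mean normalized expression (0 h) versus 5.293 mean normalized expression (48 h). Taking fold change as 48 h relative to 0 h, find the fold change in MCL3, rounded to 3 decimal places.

0.050

Fold change = 5.293 / 105.2 = 0.0503
MCL3 is downregulated.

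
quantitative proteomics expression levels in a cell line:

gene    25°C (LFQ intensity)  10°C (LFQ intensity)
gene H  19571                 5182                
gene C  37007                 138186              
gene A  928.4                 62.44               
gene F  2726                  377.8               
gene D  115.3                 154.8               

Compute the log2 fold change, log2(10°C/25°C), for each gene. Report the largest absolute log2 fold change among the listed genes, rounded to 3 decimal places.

log2(5182/19571) = -1.917  (gene H)
log2(138186/37007) = 1.901  (gene C)
log2(62.44/928.4) = -3.894  (gene A)
log2(377.8/2726) = -2.851  (gene F)
log2(154.8/115.3) = 0.425  (gene D)
The largest magnitude belongs to gene A.

3.894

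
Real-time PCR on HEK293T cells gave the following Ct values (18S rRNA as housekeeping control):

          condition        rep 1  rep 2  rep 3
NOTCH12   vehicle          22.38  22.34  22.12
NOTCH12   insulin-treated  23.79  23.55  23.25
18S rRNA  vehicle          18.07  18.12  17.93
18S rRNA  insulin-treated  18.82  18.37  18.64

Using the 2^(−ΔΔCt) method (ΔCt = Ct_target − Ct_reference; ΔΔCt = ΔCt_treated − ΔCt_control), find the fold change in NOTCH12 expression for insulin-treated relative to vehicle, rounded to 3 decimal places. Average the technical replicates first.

0.624

Mean Ct: NOTCH12 vehicle 22.280; NOTCH12 insulin-treated 23.530; 18S rRNA vehicle 18.040; 18S rRNA insulin-treated 18.610
ΔCt(vehicle) = 22.280 − 18.040 = 4.240
ΔCt(insulin-treated) = 23.530 − 18.610 = 4.920
ΔΔCt = 4.920 − 4.240 = 0.680
Fold change = 2^(−0.680) = 0.6242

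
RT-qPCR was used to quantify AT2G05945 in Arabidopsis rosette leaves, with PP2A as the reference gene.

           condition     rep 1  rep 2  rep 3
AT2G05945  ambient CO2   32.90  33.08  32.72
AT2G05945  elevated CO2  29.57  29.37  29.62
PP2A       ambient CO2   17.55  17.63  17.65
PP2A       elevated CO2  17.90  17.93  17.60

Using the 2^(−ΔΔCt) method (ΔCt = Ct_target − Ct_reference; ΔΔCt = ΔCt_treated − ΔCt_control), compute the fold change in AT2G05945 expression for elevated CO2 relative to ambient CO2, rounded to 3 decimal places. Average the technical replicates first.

Mean Ct: AT2G05945 ambient CO2 32.900; AT2G05945 elevated CO2 29.520; PP2A ambient CO2 17.610; PP2A elevated CO2 17.810
ΔCt(ambient CO2) = 32.900 − 17.610 = 15.290
ΔCt(elevated CO2) = 29.520 − 17.810 = 11.710
ΔΔCt = 11.710 − 15.290 = -3.580
Fold change = 2^(−(-3.580)) = 2^3.580 = 11.9588

11.959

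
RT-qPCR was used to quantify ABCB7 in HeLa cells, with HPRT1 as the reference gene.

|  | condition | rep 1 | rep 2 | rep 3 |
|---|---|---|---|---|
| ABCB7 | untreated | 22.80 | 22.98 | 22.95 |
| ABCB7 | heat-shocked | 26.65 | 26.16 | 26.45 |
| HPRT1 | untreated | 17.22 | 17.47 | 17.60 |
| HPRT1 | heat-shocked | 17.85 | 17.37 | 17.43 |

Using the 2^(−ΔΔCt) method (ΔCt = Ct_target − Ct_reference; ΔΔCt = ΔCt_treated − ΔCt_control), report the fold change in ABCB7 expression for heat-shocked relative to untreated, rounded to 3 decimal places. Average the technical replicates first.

0.095

Mean Ct: ABCB7 untreated 22.910; ABCB7 heat-shocked 26.420; HPRT1 untreated 17.430; HPRT1 heat-shocked 17.550
ΔCt(untreated) = 22.910 − 17.430 = 5.480
ΔCt(heat-shocked) = 26.420 − 17.550 = 8.870
ΔΔCt = 8.870 − 5.480 = 3.390
Fold change = 2^(−3.390) = 0.0954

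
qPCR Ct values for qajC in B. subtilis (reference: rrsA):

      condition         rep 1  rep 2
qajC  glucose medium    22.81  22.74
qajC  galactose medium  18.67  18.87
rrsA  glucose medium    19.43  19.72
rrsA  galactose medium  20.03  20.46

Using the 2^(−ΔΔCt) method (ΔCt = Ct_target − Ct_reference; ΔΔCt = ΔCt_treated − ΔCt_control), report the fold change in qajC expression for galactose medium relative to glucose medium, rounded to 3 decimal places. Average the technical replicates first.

Mean Ct: qajC glucose medium 22.775; qajC galactose medium 18.770; rrsA glucose medium 19.575; rrsA galactose medium 20.245
ΔCt(glucose medium) = 22.775 − 19.575 = 3.200
ΔCt(galactose medium) = 18.770 − 20.245 = -1.475
ΔΔCt = -1.475 − 3.200 = -4.675
Fold change = 2^(−(-4.675)) = 2^4.675 = 25.5455

25.546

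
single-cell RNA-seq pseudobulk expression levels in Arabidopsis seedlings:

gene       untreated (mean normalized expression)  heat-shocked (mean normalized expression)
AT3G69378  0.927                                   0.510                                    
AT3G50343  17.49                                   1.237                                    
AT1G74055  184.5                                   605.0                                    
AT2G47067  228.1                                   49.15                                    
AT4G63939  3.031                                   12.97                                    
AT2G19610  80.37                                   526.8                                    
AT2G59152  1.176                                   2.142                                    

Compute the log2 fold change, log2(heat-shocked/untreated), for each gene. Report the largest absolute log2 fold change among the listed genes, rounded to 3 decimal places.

log2(0.510/0.927) = -0.862  (AT3G69378)
log2(1.237/17.49) = -3.822  (AT3G50343)
log2(605.0/184.5) = 1.713  (AT1G74055)
log2(49.15/228.1) = -2.214  (AT2G47067)
log2(12.97/3.031) = 2.097  (AT4G63939)
log2(526.8/80.37) = 2.713  (AT2G19610)
log2(2.142/1.176) = 0.865  (AT2G59152)
The largest magnitude belongs to AT3G50343.

3.822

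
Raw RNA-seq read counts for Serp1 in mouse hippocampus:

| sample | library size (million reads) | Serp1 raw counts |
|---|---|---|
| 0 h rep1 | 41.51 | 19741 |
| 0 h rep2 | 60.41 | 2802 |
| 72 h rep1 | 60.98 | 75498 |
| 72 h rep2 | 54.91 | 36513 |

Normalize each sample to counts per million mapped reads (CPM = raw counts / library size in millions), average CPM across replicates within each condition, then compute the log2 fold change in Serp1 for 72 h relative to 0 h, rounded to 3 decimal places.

1.866

CPM(0 h rep1) = 19741 / 41.51 = 475.5722
CPM(0 h rep2) = 2802 / 60.41 = 46.3830
CPM(72 h rep1) = 75498 / 60.98 = 1238.0781
CPM(72 h rep2) = 36513 / 54.91 = 664.9608
mean CPM(0 h) = 260.9776; mean CPM(72 h) = 951.5195
Fold change = 951.5195 / 260.9776 = 3.64598
log2(3.64598) = 1.8663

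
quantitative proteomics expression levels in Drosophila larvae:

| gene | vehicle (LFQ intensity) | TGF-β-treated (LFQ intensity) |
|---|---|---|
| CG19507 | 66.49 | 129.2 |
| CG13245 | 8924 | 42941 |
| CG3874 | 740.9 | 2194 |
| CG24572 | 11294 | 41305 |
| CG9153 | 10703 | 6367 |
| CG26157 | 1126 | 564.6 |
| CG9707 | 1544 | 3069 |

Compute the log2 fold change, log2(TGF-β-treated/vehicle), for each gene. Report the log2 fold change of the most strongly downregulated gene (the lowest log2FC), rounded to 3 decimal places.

log2(129.2/66.49) = 0.958  (CG19507)
log2(42941/8924) = 2.267  (CG13245)
log2(2194/740.9) = 1.566  (CG3874)
log2(41305/11294) = 1.871  (CG24572)
log2(6367/10703) = -0.749  (CG9153)
log2(564.6/1126) = -0.996  (CG26157)
log2(3069/1544) = 0.991  (CG9707)
CG26157 is most strongly downregulated.

-0.996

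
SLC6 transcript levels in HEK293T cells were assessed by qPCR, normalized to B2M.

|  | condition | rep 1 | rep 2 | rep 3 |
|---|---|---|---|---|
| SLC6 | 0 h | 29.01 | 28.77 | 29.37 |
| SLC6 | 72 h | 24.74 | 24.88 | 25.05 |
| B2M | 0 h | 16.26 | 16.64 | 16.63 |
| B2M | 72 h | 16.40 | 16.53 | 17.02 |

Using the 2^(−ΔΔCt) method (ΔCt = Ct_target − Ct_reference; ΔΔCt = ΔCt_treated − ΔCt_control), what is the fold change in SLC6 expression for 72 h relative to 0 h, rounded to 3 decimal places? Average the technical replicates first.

19.698

Mean Ct: SLC6 0 h 29.050; SLC6 72 h 24.890; B2M 0 h 16.510; B2M 72 h 16.650
ΔCt(0 h) = 29.050 − 16.510 = 12.540
ΔCt(72 h) = 24.890 − 16.650 = 8.240
ΔΔCt = 8.240 − 12.540 = -4.300
Fold change = 2^(−(-4.300)) = 2^4.300 = 19.6983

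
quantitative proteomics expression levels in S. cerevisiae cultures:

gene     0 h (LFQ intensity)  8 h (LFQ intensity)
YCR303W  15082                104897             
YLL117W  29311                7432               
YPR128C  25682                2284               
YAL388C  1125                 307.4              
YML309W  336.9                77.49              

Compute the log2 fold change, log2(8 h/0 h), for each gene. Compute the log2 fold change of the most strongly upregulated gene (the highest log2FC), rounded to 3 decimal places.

2.798

log2(104897/15082) = 2.798  (YCR303W)
log2(7432/29311) = -1.980  (YLL117W)
log2(2284/25682) = -3.491  (YPR128C)
log2(307.4/1125) = -1.872  (YAL388C)
log2(77.49/336.9) = -2.120  (YML309W)
YCR303W is most strongly upregulated.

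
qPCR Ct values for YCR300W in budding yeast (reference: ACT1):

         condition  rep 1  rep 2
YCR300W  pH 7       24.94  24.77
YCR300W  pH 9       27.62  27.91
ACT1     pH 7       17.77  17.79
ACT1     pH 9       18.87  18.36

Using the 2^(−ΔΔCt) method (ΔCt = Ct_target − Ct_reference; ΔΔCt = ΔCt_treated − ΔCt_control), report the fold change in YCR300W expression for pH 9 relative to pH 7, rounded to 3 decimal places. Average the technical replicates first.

0.237

Mean Ct: YCR300W pH 7 24.855; YCR300W pH 9 27.765; ACT1 pH 7 17.780; ACT1 pH 9 18.615
ΔCt(pH 7) = 24.855 − 17.780 = 7.075
ΔCt(pH 9) = 27.765 − 18.615 = 9.150
ΔΔCt = 9.150 − 7.075 = 2.075
Fold change = 2^(−2.075) = 0.2373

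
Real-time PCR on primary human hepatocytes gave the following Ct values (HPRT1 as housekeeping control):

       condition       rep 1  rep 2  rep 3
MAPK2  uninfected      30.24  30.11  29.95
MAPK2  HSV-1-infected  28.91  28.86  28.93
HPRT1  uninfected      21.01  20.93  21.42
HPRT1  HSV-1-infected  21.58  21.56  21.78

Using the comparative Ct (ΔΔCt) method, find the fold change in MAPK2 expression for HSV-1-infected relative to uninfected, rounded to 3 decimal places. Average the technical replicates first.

3.294

Mean Ct: MAPK2 uninfected 30.100; MAPK2 HSV-1-infected 28.900; HPRT1 uninfected 21.120; HPRT1 HSV-1-infected 21.640
ΔCt(uninfected) = 30.100 − 21.120 = 8.980
ΔCt(HSV-1-infected) = 28.900 − 21.640 = 7.260
ΔΔCt = 7.260 − 8.980 = -1.720
Fold change = 2^(−(-1.720)) = 2^1.720 = 3.2944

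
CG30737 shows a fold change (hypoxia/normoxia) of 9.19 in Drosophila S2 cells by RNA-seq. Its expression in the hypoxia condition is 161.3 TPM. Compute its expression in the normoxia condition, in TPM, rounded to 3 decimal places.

normoxia expression = 161.3 / 9.19 = 17.552

17.552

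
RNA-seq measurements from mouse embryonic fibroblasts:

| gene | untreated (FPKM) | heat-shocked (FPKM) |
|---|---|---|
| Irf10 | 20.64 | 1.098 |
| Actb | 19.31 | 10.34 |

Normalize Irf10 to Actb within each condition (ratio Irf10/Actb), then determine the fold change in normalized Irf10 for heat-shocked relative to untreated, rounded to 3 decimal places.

0.099

Irf10/Actb (untreated) = 20.64 / 19.31 = 1.0689
Irf10/Actb (heat-shocked) = 1.098 / 10.34 = 0.10619
Fold change = 0.10619 / 1.0689 = 0.0993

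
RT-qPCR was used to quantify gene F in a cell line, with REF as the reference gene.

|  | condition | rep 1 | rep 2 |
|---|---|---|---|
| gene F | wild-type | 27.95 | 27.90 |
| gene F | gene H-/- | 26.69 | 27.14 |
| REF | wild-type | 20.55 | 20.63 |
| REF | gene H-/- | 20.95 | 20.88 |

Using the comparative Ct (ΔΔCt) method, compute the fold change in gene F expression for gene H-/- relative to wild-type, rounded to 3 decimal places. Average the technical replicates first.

Mean Ct: gene F wild-type 27.925; gene F gene H-/- 26.915; REF wild-type 20.590; REF gene H-/- 20.915
ΔCt(wild-type) = 27.925 − 20.590 = 7.335
ΔCt(gene H-/-) = 26.915 − 20.915 = 6.000
ΔΔCt = 6.000 − 7.335 = -1.335
Fold change = 2^(−(-1.335)) = 2^1.335 = 2.5228

2.523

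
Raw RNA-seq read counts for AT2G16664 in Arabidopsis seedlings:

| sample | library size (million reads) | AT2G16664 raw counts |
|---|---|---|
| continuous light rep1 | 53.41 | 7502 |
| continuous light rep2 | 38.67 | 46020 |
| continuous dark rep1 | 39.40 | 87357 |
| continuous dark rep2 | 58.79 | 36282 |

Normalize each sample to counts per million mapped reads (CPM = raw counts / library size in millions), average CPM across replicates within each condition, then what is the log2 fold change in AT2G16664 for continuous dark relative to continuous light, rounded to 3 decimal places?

CPM(continuous light rep1) = 7502 / 53.41 = 140.4606
CPM(continuous light rep2) = 46020 / 38.67 = 1190.0698
CPM(continuous dark rep1) = 87357 / 39.40 = 2217.1827
CPM(continuous dark rep2) = 36282 / 58.79 = 617.1458
mean CPM(continuous light) = 665.2652; mean CPM(continuous dark) = 1417.1643
Fold change = 1417.1643 / 665.2652 = 2.13022
log2(2.13022) = 1.0910

1.091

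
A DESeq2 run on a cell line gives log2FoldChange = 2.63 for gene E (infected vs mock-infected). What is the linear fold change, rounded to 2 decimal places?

6.19

Fold change = 2^(2.63) = 6.190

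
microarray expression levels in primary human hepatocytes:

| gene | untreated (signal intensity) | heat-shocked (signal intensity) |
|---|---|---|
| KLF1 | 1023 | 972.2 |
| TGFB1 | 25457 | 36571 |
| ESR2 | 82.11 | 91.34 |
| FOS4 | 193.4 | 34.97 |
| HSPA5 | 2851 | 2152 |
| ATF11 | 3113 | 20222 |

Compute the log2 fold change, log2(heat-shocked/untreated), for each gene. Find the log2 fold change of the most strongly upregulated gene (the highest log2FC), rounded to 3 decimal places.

2.700

log2(972.2/1023) = -0.073  (KLF1)
log2(36571/25457) = 0.523  (TGFB1)
log2(91.34/82.11) = 0.154  (ESR2)
log2(34.97/193.4) = -2.467  (FOS4)
log2(2152/2851) = -0.406  (HSPA5)
log2(20222/3113) = 2.700  (ATF11)
ATF11 is most strongly upregulated.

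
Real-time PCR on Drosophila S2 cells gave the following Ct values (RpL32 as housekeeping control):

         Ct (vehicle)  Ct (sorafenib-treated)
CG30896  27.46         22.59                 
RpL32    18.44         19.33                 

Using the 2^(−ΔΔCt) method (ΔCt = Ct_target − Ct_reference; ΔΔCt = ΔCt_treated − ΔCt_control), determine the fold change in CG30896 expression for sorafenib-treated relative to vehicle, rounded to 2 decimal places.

ΔCt(vehicle) = 27.460 − 18.440 = 9.020
ΔCt(sorafenib-treated) = 22.590 − 19.330 = 3.260
ΔΔCt = 3.260 − 9.020 = -5.760
Fold change = 2^(−(-5.760)) = 2^5.760 = 54.192

54.19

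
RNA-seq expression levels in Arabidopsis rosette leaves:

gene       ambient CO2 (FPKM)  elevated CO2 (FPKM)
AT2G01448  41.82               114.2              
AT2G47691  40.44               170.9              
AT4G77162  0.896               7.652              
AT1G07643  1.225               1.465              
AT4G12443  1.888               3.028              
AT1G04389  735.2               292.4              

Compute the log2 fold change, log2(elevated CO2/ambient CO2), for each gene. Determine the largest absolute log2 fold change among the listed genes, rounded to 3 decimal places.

3.094

log2(114.2/41.82) = 1.449  (AT2G01448)
log2(170.9/40.44) = 2.079  (AT2G47691)
log2(7.652/0.896) = 3.094  (AT4G77162)
log2(1.465/1.225) = 0.258  (AT1G07643)
log2(3.028/1.888) = 0.682  (AT4G12443)
log2(292.4/735.2) = -1.330  (AT1G04389)
The largest magnitude belongs to AT4G77162.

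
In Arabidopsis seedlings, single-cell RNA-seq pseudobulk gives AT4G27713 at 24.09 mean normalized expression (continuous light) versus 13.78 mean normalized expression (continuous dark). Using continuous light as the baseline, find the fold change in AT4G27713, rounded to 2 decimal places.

0.57

Fold change = 13.78 / 24.09 = 0.572
AT4G27713 is downregulated.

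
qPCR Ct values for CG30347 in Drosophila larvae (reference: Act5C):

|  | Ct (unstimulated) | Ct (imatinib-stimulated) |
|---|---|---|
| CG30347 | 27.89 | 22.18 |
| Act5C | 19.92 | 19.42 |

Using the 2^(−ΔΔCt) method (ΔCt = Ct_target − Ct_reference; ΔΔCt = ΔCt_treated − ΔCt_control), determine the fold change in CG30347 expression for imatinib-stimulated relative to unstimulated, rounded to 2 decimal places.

37.01

ΔCt(unstimulated) = 27.890 − 19.920 = 7.970
ΔCt(imatinib-stimulated) = 22.180 − 19.420 = 2.760
ΔΔCt = 2.760 − 7.970 = -5.210
Fold change = 2^(−(-5.210)) = 2^5.210 = 37.014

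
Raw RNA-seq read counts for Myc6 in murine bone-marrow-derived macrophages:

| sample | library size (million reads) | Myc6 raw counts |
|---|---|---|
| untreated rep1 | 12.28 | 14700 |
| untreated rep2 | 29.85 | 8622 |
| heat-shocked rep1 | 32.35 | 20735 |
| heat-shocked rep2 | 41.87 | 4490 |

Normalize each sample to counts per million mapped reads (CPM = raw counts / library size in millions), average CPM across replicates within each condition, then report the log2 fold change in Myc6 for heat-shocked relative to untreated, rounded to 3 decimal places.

-0.990

CPM(untreated rep1) = 14700 / 12.28 = 1197.0684
CPM(untreated rep2) = 8622 / 29.85 = 288.8442
CPM(heat-shocked rep1) = 20735 / 32.35 = 640.9583
CPM(heat-shocked rep2) = 4490 / 41.87 = 107.2367
mean CPM(untreated) = 742.9563; mean CPM(heat-shocked) = 374.0975
Fold change = 374.0975 / 742.9563 = 0.50353
log2(0.50353) = -0.9899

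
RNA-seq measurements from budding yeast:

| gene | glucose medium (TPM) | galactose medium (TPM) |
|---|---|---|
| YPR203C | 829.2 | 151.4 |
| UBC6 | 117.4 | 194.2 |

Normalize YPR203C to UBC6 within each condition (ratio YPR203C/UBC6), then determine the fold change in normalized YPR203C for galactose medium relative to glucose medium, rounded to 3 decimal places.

YPR203C/UBC6 (glucose medium) = 829.2 / 117.4 = 7.063
YPR203C/UBC6 (galactose medium) = 151.4 / 194.2 = 0.77961
Fold change = 0.77961 / 7.063 = 0.1104

0.110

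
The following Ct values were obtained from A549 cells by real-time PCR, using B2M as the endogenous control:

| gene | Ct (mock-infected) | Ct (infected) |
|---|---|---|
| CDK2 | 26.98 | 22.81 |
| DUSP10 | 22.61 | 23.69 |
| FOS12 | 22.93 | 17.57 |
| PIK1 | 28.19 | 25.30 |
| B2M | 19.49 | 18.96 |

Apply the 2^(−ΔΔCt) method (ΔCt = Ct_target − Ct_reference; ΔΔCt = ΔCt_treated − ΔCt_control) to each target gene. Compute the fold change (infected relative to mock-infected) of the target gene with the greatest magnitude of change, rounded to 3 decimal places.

CDK2: ΔΔCt = (22.81−18.96) − (26.98−19.49) = 3.85 − 7.49 = -3.64; fold change = 2^3.64 = 12.467
DUSP10: ΔΔCt = (23.69−18.96) − (22.61−19.49) = 4.73 − 3.12 = 1.61; fold change = 2^-1.61 = 0.328
FOS12: ΔΔCt = (17.57−18.96) − (22.93−19.49) = -1.39 − 3.44 = -4.83; fold change = 2^4.83 = 28.443
PIK1: ΔΔCt = (25.30−18.96) − (28.19−19.49) = 6.34 − 8.70 = -2.36; fold change = 2^2.36 = 5.134
FOS12 has the largest |ΔΔCt| = 4.83.

28.443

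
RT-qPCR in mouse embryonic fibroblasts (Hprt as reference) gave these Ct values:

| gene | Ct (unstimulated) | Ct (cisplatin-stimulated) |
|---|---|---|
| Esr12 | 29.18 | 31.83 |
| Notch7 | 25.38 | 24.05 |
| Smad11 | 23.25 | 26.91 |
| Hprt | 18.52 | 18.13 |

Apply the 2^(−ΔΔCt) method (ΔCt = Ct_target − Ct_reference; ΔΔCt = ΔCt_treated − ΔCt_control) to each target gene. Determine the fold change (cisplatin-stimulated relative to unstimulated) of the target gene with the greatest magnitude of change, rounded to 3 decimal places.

0.060

Esr12: ΔΔCt = (31.83−18.13) − (29.18−18.52) = 13.70 − 10.66 = 3.04; fold change = 2^-3.04 = 0.122
Notch7: ΔΔCt = (24.05−18.13) − (25.38−18.52) = 5.92 − 6.86 = -0.94; fold change = 2^0.94 = 1.919
Smad11: ΔΔCt = (26.91−18.13) − (23.25−18.52) = 8.78 − 4.73 = 4.05; fold change = 2^-4.05 = 0.060
Smad11 has the largest |ΔΔCt| = 4.05.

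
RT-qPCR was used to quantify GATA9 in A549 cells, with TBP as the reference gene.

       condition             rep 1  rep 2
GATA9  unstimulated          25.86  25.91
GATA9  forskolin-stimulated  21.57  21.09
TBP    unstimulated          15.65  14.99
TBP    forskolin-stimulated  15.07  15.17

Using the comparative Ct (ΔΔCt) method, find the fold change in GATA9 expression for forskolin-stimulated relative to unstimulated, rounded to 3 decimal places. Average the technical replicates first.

20.464

Mean Ct: GATA9 unstimulated 25.885; GATA9 forskolin-stimulated 21.330; TBP unstimulated 15.320; TBP forskolin-stimulated 15.120
ΔCt(unstimulated) = 25.885 − 15.320 = 10.565
ΔCt(forskolin-stimulated) = 21.330 − 15.120 = 6.210
ΔΔCt = 6.210 − 10.565 = -4.355
Fold change = 2^(−(-4.355)) = 2^4.355 = 20.4638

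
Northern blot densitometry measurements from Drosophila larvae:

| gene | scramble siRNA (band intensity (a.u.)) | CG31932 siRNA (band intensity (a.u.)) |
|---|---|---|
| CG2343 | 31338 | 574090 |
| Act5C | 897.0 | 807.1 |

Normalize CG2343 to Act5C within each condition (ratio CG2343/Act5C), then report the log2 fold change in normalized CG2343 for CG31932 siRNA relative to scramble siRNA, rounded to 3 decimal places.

4.348

CG2343/Act5C (scramble siRNA) = 31338 / 897.0 = 34.936
CG2343/Act5C (CG31932 siRNA) = 574090 / 807.1 = 711.3
Fold change = 711.3 / 34.936 = 20.3598
log2(20.3598) = 4.3477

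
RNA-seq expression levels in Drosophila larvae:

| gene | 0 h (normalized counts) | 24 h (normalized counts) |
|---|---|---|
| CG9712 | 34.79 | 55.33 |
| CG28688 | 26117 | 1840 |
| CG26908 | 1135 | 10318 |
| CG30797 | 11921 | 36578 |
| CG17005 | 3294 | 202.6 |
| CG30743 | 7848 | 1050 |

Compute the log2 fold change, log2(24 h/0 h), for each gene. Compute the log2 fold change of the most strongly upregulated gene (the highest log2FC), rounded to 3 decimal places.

3.184

log2(55.33/34.79) = 0.669  (CG9712)
log2(1840/26117) = -3.827  (CG28688)
log2(10318/1135) = 3.184  (CG26908)
log2(36578/11921) = 1.617  (CG30797)
log2(202.6/3294) = -4.023  (CG17005)
log2(1050/7848) = -2.902  (CG30743)
CG26908 is most strongly upregulated.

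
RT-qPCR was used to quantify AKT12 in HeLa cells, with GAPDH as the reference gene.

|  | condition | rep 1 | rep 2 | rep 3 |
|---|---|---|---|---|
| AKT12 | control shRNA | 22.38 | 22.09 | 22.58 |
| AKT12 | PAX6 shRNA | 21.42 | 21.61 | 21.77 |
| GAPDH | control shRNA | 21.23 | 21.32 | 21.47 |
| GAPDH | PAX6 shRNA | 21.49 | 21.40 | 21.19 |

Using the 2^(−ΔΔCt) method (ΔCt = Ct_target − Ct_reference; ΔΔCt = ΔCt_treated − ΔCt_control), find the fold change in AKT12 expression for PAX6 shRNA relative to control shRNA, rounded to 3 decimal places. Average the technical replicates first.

1.705

Mean Ct: AKT12 control shRNA 22.350; AKT12 PAX6 shRNA 21.600; GAPDH control shRNA 21.340; GAPDH PAX6 shRNA 21.360
ΔCt(control shRNA) = 22.350 − 21.340 = 1.010
ΔCt(PAX6 shRNA) = 21.600 − 21.360 = 0.240
ΔΔCt = 0.240 − 1.010 = -0.770
Fold change = 2^(−(-0.770)) = 2^0.770 = 1.7053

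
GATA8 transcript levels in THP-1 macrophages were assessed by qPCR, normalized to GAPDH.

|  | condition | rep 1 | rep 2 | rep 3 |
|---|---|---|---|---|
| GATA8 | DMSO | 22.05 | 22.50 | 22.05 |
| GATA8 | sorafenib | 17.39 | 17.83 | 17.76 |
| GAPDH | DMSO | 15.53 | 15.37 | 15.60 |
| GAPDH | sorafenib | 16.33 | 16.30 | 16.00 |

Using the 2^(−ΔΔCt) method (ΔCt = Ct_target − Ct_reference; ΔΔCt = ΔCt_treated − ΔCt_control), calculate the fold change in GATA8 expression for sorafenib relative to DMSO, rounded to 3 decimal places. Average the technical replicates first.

38.055

Mean Ct: GATA8 DMSO 22.200; GATA8 sorafenib 17.660; GAPDH DMSO 15.500; GAPDH sorafenib 16.210
ΔCt(DMSO) = 22.200 − 15.500 = 6.700
ΔCt(sorafenib) = 17.660 − 16.210 = 1.450
ΔΔCt = 1.450 − 6.700 = -5.250
Fold change = 2^(−(-5.250)) = 2^5.250 = 38.0546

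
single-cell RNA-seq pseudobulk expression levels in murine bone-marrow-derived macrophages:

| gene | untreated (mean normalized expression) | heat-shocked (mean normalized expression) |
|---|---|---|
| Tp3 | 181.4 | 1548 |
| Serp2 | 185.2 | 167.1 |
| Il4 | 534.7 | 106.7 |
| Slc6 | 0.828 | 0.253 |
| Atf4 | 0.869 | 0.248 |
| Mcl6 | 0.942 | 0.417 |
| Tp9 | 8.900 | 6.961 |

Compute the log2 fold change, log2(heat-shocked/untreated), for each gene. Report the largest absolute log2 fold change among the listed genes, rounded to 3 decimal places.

3.093

log2(1548/181.4) = 3.093  (Tp3)
log2(167.1/185.2) = -0.148  (Serp2)
log2(106.7/534.7) = -2.325  (Il4)
log2(0.253/0.828) = -1.710  (Slc6)
log2(0.248/0.869) = -1.809  (Atf4)
log2(0.417/0.942) = -1.176  (Mcl6)
log2(6.961/8.900) = -0.355  (Tp9)
The largest magnitude belongs to Tp3.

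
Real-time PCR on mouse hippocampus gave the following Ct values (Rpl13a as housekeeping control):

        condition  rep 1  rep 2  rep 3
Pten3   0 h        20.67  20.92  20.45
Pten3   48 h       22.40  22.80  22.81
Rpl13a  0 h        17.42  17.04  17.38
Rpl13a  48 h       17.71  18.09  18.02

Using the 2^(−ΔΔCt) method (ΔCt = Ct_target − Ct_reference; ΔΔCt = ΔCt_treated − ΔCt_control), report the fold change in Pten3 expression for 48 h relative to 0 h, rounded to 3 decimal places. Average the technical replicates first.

Mean Ct: Pten3 0 h 20.680; Pten3 48 h 22.670; Rpl13a 0 h 17.280; Rpl13a 48 h 17.940
ΔCt(0 h) = 20.680 − 17.280 = 3.400
ΔCt(48 h) = 22.670 − 17.940 = 4.730
ΔΔCt = 4.730 − 3.400 = 1.330
Fold change = 2^(−1.330) = 0.3978

0.398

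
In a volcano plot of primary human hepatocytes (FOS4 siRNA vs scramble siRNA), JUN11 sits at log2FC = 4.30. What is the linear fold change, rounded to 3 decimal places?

19.698

Fold change = 2^(4.30) = 19.6983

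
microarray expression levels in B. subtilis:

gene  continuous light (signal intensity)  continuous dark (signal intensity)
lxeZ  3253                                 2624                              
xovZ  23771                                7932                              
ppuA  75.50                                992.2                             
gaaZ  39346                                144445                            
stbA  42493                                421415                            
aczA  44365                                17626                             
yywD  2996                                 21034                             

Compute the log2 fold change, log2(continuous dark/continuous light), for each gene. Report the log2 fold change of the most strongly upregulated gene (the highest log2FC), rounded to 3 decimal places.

3.716

log2(2624/3253) = -0.310  (lxeZ)
log2(7932/23771) = -1.583  (xovZ)
log2(992.2/75.50) = 3.716  (ppuA)
log2(144445/39346) = 1.876  (gaaZ)
log2(421415/42493) = 3.310  (stbA)
log2(17626/44365) = -1.332  (aczA)
log2(21034/2996) = 2.812  (yywD)
ppuA is most strongly upregulated.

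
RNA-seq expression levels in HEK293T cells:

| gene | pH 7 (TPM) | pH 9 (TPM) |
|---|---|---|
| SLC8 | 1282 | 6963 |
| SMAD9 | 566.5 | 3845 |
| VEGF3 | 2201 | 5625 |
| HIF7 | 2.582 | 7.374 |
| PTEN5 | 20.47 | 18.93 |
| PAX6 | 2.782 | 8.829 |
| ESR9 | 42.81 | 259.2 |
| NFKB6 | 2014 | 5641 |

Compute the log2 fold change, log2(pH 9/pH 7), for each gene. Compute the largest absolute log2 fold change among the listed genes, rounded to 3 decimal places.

log2(6963/1282) = 2.441  (SLC8)
log2(3845/566.5) = 2.763  (SMAD9)
log2(5625/2201) = 1.354  (VEGF3)
log2(7.374/2.582) = 1.514  (HIF7)
log2(18.93/20.47) = -0.113  (PTEN5)
log2(8.829/2.782) = 1.666  (PAX6)
log2(259.2/42.81) = 2.598  (ESR9)
log2(5641/2014) = 1.486  (NFKB6)
The largest magnitude belongs to SMAD9.

2.763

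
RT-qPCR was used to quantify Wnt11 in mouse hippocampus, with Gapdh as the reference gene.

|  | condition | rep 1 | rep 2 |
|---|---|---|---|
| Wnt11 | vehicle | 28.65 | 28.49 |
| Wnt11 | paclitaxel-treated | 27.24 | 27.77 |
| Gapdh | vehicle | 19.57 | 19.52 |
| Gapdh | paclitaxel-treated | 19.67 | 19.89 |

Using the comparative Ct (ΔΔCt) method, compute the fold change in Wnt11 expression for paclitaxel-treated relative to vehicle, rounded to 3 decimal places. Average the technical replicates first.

2.462

Mean Ct: Wnt11 vehicle 28.570; Wnt11 paclitaxel-treated 27.505; Gapdh vehicle 19.545; Gapdh paclitaxel-treated 19.780
ΔCt(vehicle) = 28.570 − 19.545 = 9.025
ΔCt(paclitaxel-treated) = 27.505 − 19.780 = 7.725
ΔΔCt = 7.725 − 9.025 = -1.300
Fold change = 2^(−(-1.300)) = 2^1.300 = 2.4623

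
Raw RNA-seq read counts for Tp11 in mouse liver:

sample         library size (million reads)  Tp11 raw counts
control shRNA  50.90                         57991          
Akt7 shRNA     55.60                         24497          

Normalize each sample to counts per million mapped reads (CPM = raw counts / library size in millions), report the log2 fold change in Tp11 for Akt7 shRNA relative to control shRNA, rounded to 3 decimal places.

CPM(control shRNA) = 57991 / 50.90 = 1139.3124
CPM(Akt7 shRNA) = 24497 / 55.60 = 440.5935
Fold change = 440.5935 / 1139.3124 = 0.38672
log2(0.38672) = -1.3706

-1.371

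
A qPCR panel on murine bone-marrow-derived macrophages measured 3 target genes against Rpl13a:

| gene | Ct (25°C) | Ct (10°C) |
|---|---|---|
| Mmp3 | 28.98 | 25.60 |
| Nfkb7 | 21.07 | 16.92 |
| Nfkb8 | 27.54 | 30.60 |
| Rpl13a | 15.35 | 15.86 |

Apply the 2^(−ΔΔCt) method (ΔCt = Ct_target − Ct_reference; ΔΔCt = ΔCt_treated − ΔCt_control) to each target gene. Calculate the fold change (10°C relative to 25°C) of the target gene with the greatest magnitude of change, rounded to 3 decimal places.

Mmp3: ΔΔCt = (25.60−15.86) − (28.98−15.35) = 9.74 − 13.63 = -3.89; fold change = 2^3.89 = 14.825
Nfkb7: ΔΔCt = (16.92−15.86) − (21.07−15.35) = 1.06 − 5.72 = -4.66; fold change = 2^4.66 = 25.281
Nfkb8: ΔΔCt = (30.60−15.86) − (27.54−15.35) = 14.74 − 12.19 = 2.55; fold change = 2^-2.55 = 0.171
Nfkb7 has the largest |ΔΔCt| = 4.66.

25.281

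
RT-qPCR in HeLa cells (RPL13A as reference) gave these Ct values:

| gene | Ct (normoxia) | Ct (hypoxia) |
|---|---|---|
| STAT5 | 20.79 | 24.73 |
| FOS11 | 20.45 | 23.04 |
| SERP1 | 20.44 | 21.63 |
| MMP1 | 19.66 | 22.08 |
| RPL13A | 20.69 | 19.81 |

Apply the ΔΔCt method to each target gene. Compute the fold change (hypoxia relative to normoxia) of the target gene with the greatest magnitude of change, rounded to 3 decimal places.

STAT5: ΔΔCt = (24.73−19.81) − (20.79−20.69) = 4.92 − 0.10 = 4.82; fold change = 2^-4.82 = 0.035
FOS11: ΔΔCt = (23.04−19.81) − (20.45−20.69) = 3.23 − (-0.24) = 3.47; fold change = 2^-3.47 = 0.090
SERP1: ΔΔCt = (21.63−19.81) − (20.44−20.69) = 1.82 − (-0.25) = 2.07; fold change = 2^-2.07 = 0.238
MMP1: ΔΔCt = (22.08−19.81) − (19.66−20.69) = 2.27 − (-1.03) = 3.30; fold change = 2^-3.30 = 0.102
STAT5 has the largest |ΔΔCt| = 4.82.

0.035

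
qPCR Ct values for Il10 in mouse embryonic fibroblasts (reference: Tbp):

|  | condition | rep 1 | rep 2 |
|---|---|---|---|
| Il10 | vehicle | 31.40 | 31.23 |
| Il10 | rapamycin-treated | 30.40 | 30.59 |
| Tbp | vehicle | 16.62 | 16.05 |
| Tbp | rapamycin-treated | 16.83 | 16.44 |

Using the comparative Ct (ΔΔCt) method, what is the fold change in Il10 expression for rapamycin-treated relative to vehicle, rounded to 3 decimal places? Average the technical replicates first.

2.173

Mean Ct: Il10 vehicle 31.315; Il10 rapamycin-treated 30.495; Tbp vehicle 16.335; Tbp rapamycin-treated 16.635
ΔCt(vehicle) = 31.315 − 16.335 = 14.980
ΔCt(rapamycin-treated) = 30.495 − 16.635 = 13.860
ΔΔCt = 13.860 − 14.980 = -1.120
Fold change = 2^(−(-1.120)) = 2^1.120 = 2.1735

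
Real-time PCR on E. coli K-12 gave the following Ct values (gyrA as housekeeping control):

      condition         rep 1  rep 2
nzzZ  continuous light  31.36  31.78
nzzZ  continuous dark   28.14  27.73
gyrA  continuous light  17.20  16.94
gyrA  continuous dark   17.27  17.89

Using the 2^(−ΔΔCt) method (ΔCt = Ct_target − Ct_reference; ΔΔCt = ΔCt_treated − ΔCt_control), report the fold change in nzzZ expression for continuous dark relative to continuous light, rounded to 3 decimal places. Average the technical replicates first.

17.692

Mean Ct: nzzZ continuous light 31.570; nzzZ continuous dark 27.935; gyrA continuous light 17.070; gyrA continuous dark 17.580
ΔCt(continuous light) = 31.570 − 17.070 = 14.500
ΔCt(continuous dark) = 27.935 − 17.580 = 10.355
ΔΔCt = 10.355 − 14.500 = -4.145
Fold change = 2^(−(-4.145)) = 2^4.145 = 17.6917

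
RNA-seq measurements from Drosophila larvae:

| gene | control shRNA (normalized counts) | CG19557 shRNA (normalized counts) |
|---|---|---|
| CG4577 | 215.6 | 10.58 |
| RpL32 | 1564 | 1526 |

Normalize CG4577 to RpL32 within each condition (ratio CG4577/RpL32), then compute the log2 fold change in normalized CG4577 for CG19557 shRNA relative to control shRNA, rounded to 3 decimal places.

-4.313

CG4577/RpL32 (control shRNA) = 215.6 / 1564 = 0.13785
CG4577/RpL32 (CG19557 shRNA) = 10.58 / 1526 = 0.0069332
Fold change = 0.0069332 / 0.13785 = 0.0503
log2(0.0503) = -4.3135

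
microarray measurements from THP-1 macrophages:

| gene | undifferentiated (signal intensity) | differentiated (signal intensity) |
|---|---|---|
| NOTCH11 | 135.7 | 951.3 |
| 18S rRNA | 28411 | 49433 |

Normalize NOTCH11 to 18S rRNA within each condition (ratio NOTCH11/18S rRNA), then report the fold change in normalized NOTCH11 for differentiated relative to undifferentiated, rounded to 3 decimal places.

4.029

NOTCH11/18S rRNA (undifferentiated) = 135.7 / 28411 = 0.0047763
NOTCH11/18S rRNA (differentiated) = 951.3 / 49433 = 0.019244
Fold change = 0.019244 / 0.0047763 = 4.0291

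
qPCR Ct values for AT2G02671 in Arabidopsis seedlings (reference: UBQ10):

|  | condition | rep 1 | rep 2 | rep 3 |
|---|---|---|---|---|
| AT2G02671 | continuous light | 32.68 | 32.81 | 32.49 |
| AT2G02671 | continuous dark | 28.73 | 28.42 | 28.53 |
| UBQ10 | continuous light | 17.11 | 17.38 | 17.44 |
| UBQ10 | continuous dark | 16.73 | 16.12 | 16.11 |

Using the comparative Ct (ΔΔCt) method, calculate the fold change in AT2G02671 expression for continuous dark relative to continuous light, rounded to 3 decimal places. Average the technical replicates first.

8.634

Mean Ct: AT2G02671 continuous light 32.660; AT2G02671 continuous dark 28.560; UBQ10 continuous light 17.310; UBQ10 continuous dark 16.320
ΔCt(continuous light) = 32.660 − 17.310 = 15.350
ΔCt(continuous dark) = 28.560 − 16.320 = 12.240
ΔΔCt = 12.240 − 15.350 = -3.110
Fold change = 2^(−(-3.110)) = 2^3.110 = 8.6338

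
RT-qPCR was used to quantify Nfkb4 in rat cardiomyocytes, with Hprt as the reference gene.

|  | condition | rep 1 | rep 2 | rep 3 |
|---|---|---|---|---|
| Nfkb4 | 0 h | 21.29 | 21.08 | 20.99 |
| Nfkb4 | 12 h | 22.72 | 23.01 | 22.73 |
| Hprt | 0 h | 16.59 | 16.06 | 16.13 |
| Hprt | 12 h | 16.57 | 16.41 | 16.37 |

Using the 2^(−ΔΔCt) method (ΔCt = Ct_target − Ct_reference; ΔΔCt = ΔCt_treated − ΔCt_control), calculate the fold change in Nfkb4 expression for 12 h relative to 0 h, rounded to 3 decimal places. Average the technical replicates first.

Mean Ct: Nfkb4 0 h 21.120; Nfkb4 12 h 22.820; Hprt 0 h 16.260; Hprt 12 h 16.450
ΔCt(0 h) = 21.120 − 16.260 = 4.860
ΔCt(12 h) = 22.820 − 16.450 = 6.370
ΔΔCt = 6.370 − 4.860 = 1.510
Fold change = 2^(−1.510) = 0.3511

0.351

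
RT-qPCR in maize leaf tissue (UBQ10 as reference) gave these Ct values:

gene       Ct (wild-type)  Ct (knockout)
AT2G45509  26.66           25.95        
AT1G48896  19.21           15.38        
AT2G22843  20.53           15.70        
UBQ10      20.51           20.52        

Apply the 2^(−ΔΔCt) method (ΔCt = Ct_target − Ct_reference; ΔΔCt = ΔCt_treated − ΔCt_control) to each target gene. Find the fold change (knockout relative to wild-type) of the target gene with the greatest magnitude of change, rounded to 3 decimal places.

28.641

AT2G45509: ΔΔCt = (25.95−20.52) − (26.66−20.51) = 5.43 − 6.15 = -0.72; fold change = 2^0.72 = 1.647
AT1G48896: ΔΔCt = (15.38−20.52) − (19.21−20.51) = -5.14 − (-1.30) = -3.84; fold change = 2^3.84 = 14.320
AT2G22843: ΔΔCt = (15.70−20.52) − (20.53−20.51) = -4.82 − 0.02 = -4.84; fold change = 2^4.84 = 28.641
AT2G22843 has the largest |ΔΔCt| = 4.84.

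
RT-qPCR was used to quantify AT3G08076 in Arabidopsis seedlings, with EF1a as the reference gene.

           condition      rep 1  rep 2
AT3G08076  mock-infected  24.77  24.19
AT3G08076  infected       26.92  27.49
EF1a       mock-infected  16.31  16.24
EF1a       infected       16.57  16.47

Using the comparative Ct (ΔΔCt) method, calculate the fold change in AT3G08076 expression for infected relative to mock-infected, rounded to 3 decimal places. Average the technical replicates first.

Mean Ct: AT3G08076 mock-infected 24.480; AT3G08076 infected 27.205; EF1a mock-infected 16.275; EF1a infected 16.520
ΔCt(mock-infected) = 24.480 − 16.275 = 8.205
ΔCt(infected) = 27.205 − 16.520 = 10.685
ΔΔCt = 10.685 − 8.205 = 2.480
Fold change = 2^(−2.480) = 0.1792

0.179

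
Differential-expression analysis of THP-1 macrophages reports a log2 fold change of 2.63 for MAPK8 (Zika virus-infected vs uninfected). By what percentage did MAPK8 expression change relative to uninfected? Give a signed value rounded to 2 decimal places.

Fold change = 2^(2.63) = 6.1903
Percent change = (FC − 1) × 100% = (6.1903 − 1) × 100 = 519.03%

519.03%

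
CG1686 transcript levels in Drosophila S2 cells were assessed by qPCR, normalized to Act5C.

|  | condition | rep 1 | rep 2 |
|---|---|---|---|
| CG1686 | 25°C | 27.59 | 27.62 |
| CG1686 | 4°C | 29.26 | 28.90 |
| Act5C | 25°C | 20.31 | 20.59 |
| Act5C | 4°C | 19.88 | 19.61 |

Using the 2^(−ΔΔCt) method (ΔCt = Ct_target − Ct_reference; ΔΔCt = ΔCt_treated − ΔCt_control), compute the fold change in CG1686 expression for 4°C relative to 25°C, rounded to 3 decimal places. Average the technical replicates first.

0.221

Mean Ct: CG1686 25°C 27.605; CG1686 4°C 29.080; Act5C 25°C 20.450; Act5C 4°C 19.745
ΔCt(25°C) = 27.605 − 20.450 = 7.155
ΔCt(4°C) = 29.080 − 19.745 = 9.335
ΔΔCt = 9.335 − 7.155 = 2.180
Fold change = 2^(−2.180) = 0.2207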